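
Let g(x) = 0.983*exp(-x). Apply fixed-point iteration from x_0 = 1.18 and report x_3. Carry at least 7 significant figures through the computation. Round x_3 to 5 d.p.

x_1 = g(1.180000) = 0.302055
x_2 = g(0.302055) = 0.726729
x_3 = g(0.726729) = 0.475268

0.47527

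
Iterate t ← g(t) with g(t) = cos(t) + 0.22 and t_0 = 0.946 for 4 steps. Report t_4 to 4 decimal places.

t_1 = g(0.946000) = 0.804932
t_2 = g(0.804932) = 0.913160
t_3 = g(0.913160) = 0.831248
t_4 = g(0.831248) = 0.893955

0.8940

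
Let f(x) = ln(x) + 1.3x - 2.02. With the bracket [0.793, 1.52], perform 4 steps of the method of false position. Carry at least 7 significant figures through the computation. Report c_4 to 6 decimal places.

1.332851

f(0.793000) = -1.221032, f(1.520000) = 0.374710
step 1: c = 1.349287, f(c) = 0.033649 > 0 → new bracket [0.793000, 1.349287]
step 2: c = 1.334368, f(c) = 0.003136 > 0 → new bracket [0.793000, 1.334368]
step 3: c = 1.332981, f(c) = 0.000293 > 0 → new bracket [0.793000, 1.332981]
step 4: c = 1.332851, f(c) = 0.000027 > 0 → new bracket [0.793000, 1.332851]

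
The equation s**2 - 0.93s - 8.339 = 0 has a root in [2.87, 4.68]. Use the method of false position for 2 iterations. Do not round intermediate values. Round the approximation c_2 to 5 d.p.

False-position update: c = (a·f(b) − b·f(a))/(f(b) − f(a)); replace the endpoint whose sign matches f(c).
f(2.870000) = -2.771200, f(4.680000) = 9.211000
step 1: c = 3.288610, f(c) = -0.582450 < 0 → new bracket [3.288610, 4.680000]
step 2: c = 3.371361, f(c) = -0.108291 < 0 → new bracket [3.371361, 4.680000]

3.37136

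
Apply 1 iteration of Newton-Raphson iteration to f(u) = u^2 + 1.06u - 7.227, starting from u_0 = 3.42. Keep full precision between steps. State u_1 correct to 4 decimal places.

f'(u) = 2u + 1.06
u_0 = 3.420000: f = 8.094600, f' = 7.900000 → u_1 = 3.420000 - (8.094600)/(7.900000) = 2.395367

2.3954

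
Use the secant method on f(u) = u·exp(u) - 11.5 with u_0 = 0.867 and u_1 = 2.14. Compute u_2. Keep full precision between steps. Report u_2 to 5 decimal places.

f(u_0) = -9.436747, f(u_1) = 6.688797
u_2 = 2.140000 - (6.688797)·(2.140000 - 0.867000)/(6.688797 - (-9.436747)) = 1.611966; f(u_2) = -3.419770

1.61197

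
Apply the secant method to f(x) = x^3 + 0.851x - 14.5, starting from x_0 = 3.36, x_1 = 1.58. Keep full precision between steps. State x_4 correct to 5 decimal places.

Secant update: x_(k+1) = x_k − f(x_k)·(x_k − x_(k-1))/(f(x_k) − f(x_(k-1))).
f(x_0) = 26.292416, f(x_1) = -9.211108
x_2 = 1.580000 - (-9.211108)·(1.580000 - 3.360000)/(-9.211108 - (26.292416)) = 2.041807; f(x_2) = -4.250180
x_3 = 2.041807 - (-4.250180)·(2.041807 - 1.580000)/(-4.250180 - (-9.211108)) = 2.437451; f(x_3) = 2.055576
x_4 = 2.437451 - (2.055576)·(2.437451 - 2.041807)/(2.055576 - (-4.250180)) = 2.308477; f(x_4) = -0.233454

2.30848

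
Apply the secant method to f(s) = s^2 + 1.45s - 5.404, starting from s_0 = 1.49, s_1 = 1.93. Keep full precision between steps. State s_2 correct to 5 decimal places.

f(s_0) = -1.023400, f(s_1) = 1.119400
s_2 = 1.930000 - (1.119400)·(1.930000 - 1.490000)/(1.119400 - (-1.023400)) = 1.700144; f(s_2) = -0.048303

1.70014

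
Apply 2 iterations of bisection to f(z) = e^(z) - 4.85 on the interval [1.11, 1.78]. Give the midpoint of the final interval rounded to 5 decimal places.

f(1.110000) = -1.815642, f(1.780000) = 1.079856 (opposite signs)
step 1: m = 1.445000, f(m) = -0.608148 < 0 → root in [1.445000, 1.780000]
step 2: m = 1.612500, f(m) = 0.165334 > 0 → root in [1.445000, 1.612500]
Midpoint of [1.445000, 1.612500] = 1.528750

1.52875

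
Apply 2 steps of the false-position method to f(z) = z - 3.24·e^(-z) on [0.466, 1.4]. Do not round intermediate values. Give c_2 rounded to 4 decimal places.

f(0.466000) = -1.567124, f(1.400000) = 0.601026
step 1: c = 1.141089, f(c) = 0.106003 > 0 → new bracket [0.466000, 1.141089]
step 2: c = 1.098318, f(c) = 0.018000 > 0 → new bracket [0.466000, 1.098318]

1.0983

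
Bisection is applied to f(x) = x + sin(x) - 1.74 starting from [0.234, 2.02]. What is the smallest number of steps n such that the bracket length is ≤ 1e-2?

8

Initial width b − a = 2.02 − 0.234 = 1.786000.
After n steps the width is (b−a)/2^n; need (b−a)/2^n ≤ 1e-2.
So n ≥ log₂(1.786000/1e-2) = log₂(178.6000) ≈ 7.4806.
Hence n = 8.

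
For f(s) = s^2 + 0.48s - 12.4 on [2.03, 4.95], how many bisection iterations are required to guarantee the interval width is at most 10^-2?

9

Initial width b − a = 4.95 − 2.03 = 2.920000.
After n steps the width is (b−a)/2^n; need (b−a)/2^n ≤ 10^-2.
So n ≥ log₂(2.920000/10^-2) = log₂(292.0000) ≈ 8.1898.
Hence n = 9.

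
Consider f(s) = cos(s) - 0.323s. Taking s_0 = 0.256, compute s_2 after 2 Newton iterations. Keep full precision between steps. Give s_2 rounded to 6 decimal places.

1.177400

Newton update: s ← s − f(s)/f'(s).
f'(s) = -sin(s) - 0.323
s_0 = 0.256000: f = 0.884723, f' = -0.576213 → s_1 = 0.256000 - (0.884723)/(-0.576213) = 1.791409
s_1 = 1.791409: f = -0.797453, f' = -1.298764 → s_2 = 1.791409 - (-0.797453)/(-1.298764) = 1.177400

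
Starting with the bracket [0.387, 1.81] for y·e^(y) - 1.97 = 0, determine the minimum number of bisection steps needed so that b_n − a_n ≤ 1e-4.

Initial width b − a = 1.81 − 0.387 = 1.423000.
After n steps the width is (b−a)/2^n; need (b−a)/2^n ≤ 1e-4.
So n ≥ log₂(1.423000/1e-4) = log₂(14230.0000) ≈ 13.7966.
Hence n = 14.

14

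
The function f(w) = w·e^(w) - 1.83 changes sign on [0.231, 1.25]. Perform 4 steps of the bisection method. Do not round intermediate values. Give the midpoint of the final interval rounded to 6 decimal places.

0.836031

f(0.231000) = -1.538973, f(1.250000) = 2.532929 (opposite signs)
step 1: m = 0.740500, f(m) = -0.277184 < 0 → root in [0.740500, 1.250000]
step 2: m = 0.995250, f(m) = 0.862550 > 0 → root in [0.740500, 0.995250]
step 3: m = 0.867875, f(m) = 0.237143 > 0 → root in [0.740500, 0.867875]
step 4: m = 0.804188, f(m) = -0.032738 < 0 → root in [0.804188, 0.867875]
Midpoint of [0.804188, 0.867875] = 0.836031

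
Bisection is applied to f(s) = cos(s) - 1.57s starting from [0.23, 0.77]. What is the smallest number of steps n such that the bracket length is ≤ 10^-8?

Initial width b − a = 0.77 − 0.23 = 0.540000.
After n steps the width is (b−a)/2^n; need (b−a)/2^n ≤ 10^-8.
So n ≥ log₂(0.540000/10^-8) = log₂(54000000.0000) ≈ 25.6865.
Hence n = 26.

26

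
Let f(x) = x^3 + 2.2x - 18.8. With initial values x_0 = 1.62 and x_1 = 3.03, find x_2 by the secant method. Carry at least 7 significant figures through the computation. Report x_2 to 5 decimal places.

2.20076

f(x_0) = -10.984472, f(x_1) = 15.684127
x_2 = 3.030000 - (15.684127)·(3.030000 - 1.620000)/(15.684127 - (-10.984472)) = 2.200762; f(x_2) = -3.299258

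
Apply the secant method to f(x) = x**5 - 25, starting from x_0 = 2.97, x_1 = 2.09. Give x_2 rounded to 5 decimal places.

2.02153

Secant update: x_(k+1) = x_k − f(x_k)·(x_k − x_(k-1))/(f(x_k) − f(x_(k-1))).
f(x_0) = 206.090582, f(x_1) = 14.877822
x_2 = 2.090000 - (14.877822)·(2.090000 - 2.970000)/(14.877822 - (206.090582)) = 2.021529; f(x_2) = 8.759821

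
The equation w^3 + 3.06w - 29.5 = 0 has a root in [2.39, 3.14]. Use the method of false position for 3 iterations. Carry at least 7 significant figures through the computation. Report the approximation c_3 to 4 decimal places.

2.7606

False-position update: c = (a·f(b) − b·f(a))/(f(b) − f(a)); replace the endpoint whose sign matches f(c).
f(2.390000) = -8.534681, f(3.140000) = 11.067544
step 1: c = 2.716545, f(c) = -1.140309 < 0 → new bracket [2.716545, 3.140000]
step 2: c = 2.756099, f(c) = -0.130781 < 0 → new bracket [2.756099, 3.140000]
step 3: c = 2.760583, f(c) = -0.014726 < 0 → new bracket [2.760583, 3.140000]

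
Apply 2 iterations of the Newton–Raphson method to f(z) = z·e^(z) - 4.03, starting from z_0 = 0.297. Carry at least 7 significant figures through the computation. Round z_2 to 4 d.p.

1.7837

f'(z) = (z + 1)·e^(z)
z_0 = 0.297000: f = -3.630293, f' = 1.745522 → z_1 = 0.297000 - (-3.630293)/(1.745522) = 2.376774
z_1 = 2.376774: f = 21.568113, f' = 36.368220 → z_2 = 2.376774 - (21.568113)/(36.368220) = 1.783726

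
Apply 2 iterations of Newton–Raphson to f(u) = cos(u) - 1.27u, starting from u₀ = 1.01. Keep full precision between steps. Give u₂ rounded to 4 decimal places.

f'(u) = -sin(u) - 1.27
u_0 = 1.010000: f = -0.750839, f' = -2.116832 → u_1 = 1.010000 - (-0.750839)/(-2.116832) = 0.655300
u_1 = 0.655300: f = -0.039367, f' = -1.879397 → u_2 = 0.655300 - (-0.039367)/(-1.879397) = 0.634354

0.6344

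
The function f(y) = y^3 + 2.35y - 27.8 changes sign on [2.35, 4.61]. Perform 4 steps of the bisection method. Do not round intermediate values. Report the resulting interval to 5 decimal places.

[2.63250, 2.77375]

f(2.350000) = -9.299625, f(4.610000) = 81.005681 (opposite signs)
step 1: m = 3.480000, f(m) = 22.522192 > 0 → root in [2.350000, 3.480000]
step 2: m = 2.915000, f(m) = 3.819661 > 0 → root in [2.350000, 2.915000]
step 3: m = 2.632500, f(m) = -3.370252 < 0 → root in [2.632500, 2.915000]
step 4: m = 2.773750, f(m) = 0.058683 > 0 → root in [2.632500, 2.773750]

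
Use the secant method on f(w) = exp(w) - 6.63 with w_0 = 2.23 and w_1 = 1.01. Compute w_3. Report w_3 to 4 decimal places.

Secant update: w_(k+1) = w_k − f(w_k)·(w_k − w_(k-1))/(f(w_k) − f(w_(k-1))).
f(w_0) = 2.669866, f(w_1) = -3.884399
w_2 = 1.010000 - (-3.884399)·(1.010000 - 2.230000)/(-3.884399 - (2.669866)) = 1.733036; f(w_2) = -0.972197
w_3 = 1.733036 - (-0.972197)·(1.733036 - 1.010000)/(-0.972197 - (-3.884399)) = 1.974411; f(w_3) = 0.572375

1.9744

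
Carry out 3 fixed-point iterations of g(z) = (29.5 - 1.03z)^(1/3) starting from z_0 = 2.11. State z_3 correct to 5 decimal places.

2.97886

z_1 = g(2.110000) = 3.012052
z_2 = g(3.012052) = 2.977520
z_3 = g(2.977520) = 2.978857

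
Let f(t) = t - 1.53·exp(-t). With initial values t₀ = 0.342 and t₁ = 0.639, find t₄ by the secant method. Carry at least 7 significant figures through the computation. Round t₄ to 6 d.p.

0.734217

f(t_0) = -0.744833, f(t_1) = -0.168565
t_2 = 0.639000 - (-0.168565)·(0.639000 - 0.342000)/(-0.168565 - (-0.744833)) = 0.725876; f(t_2) = -0.014492
t_3 = 0.725876 - (-0.014492)·(0.725876 - 0.639000)/(-0.014492 - (-0.168565)) = 0.734047; f(t_3) = -0.000295
t_4 = 0.734047 - (-0.000295)·(0.734047 - 0.725876)/(-0.000295 - (-0.014492)) = 0.734217; f(t_4) = -0.000001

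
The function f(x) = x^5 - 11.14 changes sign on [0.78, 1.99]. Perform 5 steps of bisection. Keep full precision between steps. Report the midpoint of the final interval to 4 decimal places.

f(0.780000) = -10.851283, f(1.990000) = 20.067960 (opposite signs)
step 1: m = 1.385000, f(m) = -6.043772 < 0 → root in [1.385000, 1.990000]
step 2: m = 1.687500, f(m) = 2.544184 > 0 → root in [1.385000, 1.687500]
step 3: m = 1.536250, f(m) = -2.583237 < 0 → root in [1.536250, 1.687500]
step 4: m = 1.611875, f(m) = -0.259301 < 0 → root in [1.611875, 1.687500]
step 5: m = 1.649687, f(m) = 1.078233 > 0 → root in [1.611875, 1.649687]
Midpoint of [1.611875, 1.649687] = 1.630781

1.6308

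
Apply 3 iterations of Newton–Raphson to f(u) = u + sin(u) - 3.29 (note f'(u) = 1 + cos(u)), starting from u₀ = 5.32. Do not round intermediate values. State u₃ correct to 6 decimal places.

Newton update: u ← u − f(u)/f'(u).
u_0 = 5.320000: f = 1.208986, f' = 1.570908 → u_1 = 5.320000 - (1.208986)/(1.570908) = 4.550390
u_1 = 4.550390: f = 0.273483, f' = 0.838709 → u_2 = 4.550390 - (0.273483)/(0.838709) = 4.224314
u_2 = 4.224314: f = 0.051077, f' = 0.531073 → u_3 = 4.224314 - (0.051077)/(0.531073) = 4.128137

4.128137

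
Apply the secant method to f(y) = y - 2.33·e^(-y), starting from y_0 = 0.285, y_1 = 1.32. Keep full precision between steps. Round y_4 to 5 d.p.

Secant update: y_(k+1) = y_k − f(y_k)·(y_k − y_(k-1))/(f(y_k) − f(y_(k-1))).
f(y_0) = -1.467193, f(y_1) = 0.697575
y_2 = 1.320000 - (0.697575)·(1.320000 - 0.285000)/(0.697575 - (-1.467193)) = 0.986482; f(y_2) = 0.117656
y_3 = 0.986482 - (0.117656)·(0.986482 - 1.320000)/(0.117656 - (0.697575)) = 0.918816; f(y_3) = -0.010834
y_4 = 0.918816 - (-0.010834)·(0.918816 - 0.986482)/(-0.010834 - (0.117656)) = 0.924521; f(y_4) = 0.000160

0.92452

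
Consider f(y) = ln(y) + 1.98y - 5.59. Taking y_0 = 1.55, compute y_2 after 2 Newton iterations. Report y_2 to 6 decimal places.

2.384312

Newton update: y ← y − f(y)/f'(y).
f'(y) = 1/y + 1.98
y_0 = 1.550000: f = -2.082745, f' = 2.625161 → y_1 = 1.550000 - (-2.082745)/(2.625161) = 2.343378
y_1 = 2.343378: f = -0.098518, f' = 2.406734 → y_2 = 2.343378 - (-0.098518)/(2.406734) = 2.384312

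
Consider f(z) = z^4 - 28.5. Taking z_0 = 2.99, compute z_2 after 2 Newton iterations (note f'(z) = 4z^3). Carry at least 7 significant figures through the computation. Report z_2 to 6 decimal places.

2.332870

z_0 = 2.990000: f = 51.425388, f' = 106.923596 → z_1 = 2.990000 - (51.425388)/(106.923596) = 2.509045
z_1 = 2.509045: f = 11.130917, f' = 63.180868 → z_2 = 2.509045 - (11.130917)/(63.180868) = 2.332870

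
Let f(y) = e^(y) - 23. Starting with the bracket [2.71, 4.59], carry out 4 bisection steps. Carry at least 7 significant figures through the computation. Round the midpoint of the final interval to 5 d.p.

3.12125

f(2.710000) = -7.970724, f(4.590000) = 75.494430 (opposite signs)
step 1: m = 3.650000, f(m) = 15.474666 > 0 → root in [2.710000, 3.650000]
step 2: m = 3.180000, f(m) = 1.046754 > 0 → root in [2.710000, 3.180000]
step 3: m = 2.945000, f(m) = -3.989338 < 0 → root in [2.945000, 3.180000]
step 4: m = 3.062500, f(m) = -1.619057 < 0 → root in [3.062500, 3.180000]
Midpoint of [3.062500, 3.180000] = 3.121250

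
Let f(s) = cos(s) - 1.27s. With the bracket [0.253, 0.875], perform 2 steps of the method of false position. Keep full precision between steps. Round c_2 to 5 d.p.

0.63327

f(0.253000) = 0.646856, f(0.875000) = -0.470253
step 1: c = 0.613166, f(c) = 0.039110 > 0 → new bracket [0.613166, 0.875000]
step 2: c = 0.633270, f(c) = 0.001844 > 0 → new bracket [0.633270, 0.875000]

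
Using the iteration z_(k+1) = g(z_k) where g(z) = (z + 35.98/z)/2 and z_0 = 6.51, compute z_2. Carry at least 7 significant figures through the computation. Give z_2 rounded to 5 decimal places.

5.99837

z_1 = g(6.510000) = 6.018441
z_2 = g(6.018441) = 5.998367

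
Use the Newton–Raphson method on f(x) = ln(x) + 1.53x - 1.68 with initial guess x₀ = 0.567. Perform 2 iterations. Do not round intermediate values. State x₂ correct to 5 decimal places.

Newton update: x ← x − f(x)/f'(x).
f'(x) = 1/x + 1.53
x_0 = 0.567000: f = -1.379886, f' = 3.293668 → x_1 = 0.567000 - (-1.379886)/(3.293668) = 0.985951
x_1 = 0.985951: f = -0.185643, f' = 2.544249 → x_2 = 0.985951 - (-0.185643)/(2.544249) = 1.058917

1.05892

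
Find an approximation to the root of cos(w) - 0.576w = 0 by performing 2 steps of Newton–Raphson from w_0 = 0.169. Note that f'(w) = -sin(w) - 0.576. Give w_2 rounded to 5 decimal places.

Newton update: w ← w − f(w)/f'(w).
w_0 = 0.169000: f = 0.888409, f' = -0.744197 → w_1 = 0.169000 - (0.888409)/(-0.744197) = 1.362783
w_1 = 1.362783: f = -0.578447, f' = -1.554443 → w_2 = 1.362783 - (-0.578447)/(-1.554443) = 0.990658

0.99066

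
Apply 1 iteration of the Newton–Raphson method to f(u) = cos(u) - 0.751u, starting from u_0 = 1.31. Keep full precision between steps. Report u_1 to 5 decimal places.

f'(u) = -sin(u) - 0.751
u_0 = 1.310000: f = -0.725960, f' = -1.717185 → u_1 = 1.310000 - (-0.725960)/(-1.717185) = 0.887238

0.88724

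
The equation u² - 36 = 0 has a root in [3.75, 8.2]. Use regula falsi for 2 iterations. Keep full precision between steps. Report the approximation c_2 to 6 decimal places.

False-position update: c = (a·f(b) − b·f(a))/(f(b) − f(a)); replace the endpoint whose sign matches f(c).
f(3.750000) = -21.937500, f(8.200000) = 31.240000
step 1: c = 5.585774, f(c) = -4.799128 < 0 → new bracket [5.585774, 8.200000]
step 2: c = 5.933896, f(c) = -0.788880 < 0 → new bracket [5.933896, 8.200000]

5.933896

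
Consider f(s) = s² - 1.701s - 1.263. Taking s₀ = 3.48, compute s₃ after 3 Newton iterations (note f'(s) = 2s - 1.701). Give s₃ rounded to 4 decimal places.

2.2601

s_0 = 3.480000: f = 4.927920, f' = 5.259000 → s_1 = 3.480000 - (4.927920)/(5.259000) = 2.542955
s_1 = 2.542955: f = 0.878053, f' = 3.384910 → s_2 = 2.542955 - (0.878053)/(3.384910) = 2.283553
s_2 = 2.283553: f = 0.067290, f' = 2.866105 → s_3 = 2.283553 - (0.067290)/(2.866105) = 2.260075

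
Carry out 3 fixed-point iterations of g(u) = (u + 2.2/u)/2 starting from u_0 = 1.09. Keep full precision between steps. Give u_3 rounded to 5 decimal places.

1.48324

u_1 = g(1.090000) = 1.554174
u_2 = g(1.554174) = 1.484858
u_3 = g(1.484858) = 1.483241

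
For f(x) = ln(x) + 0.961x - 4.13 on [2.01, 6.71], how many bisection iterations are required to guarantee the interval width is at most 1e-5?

Initial width b − a = 6.71 − 2.01 = 4.700000.
After n steps the width is (b−a)/2^n; need (b−a)/2^n ≤ 1e-5.
So n ≥ log₂(4.700000/1e-5) = log₂(470000.0000) ≈ 18.8423.
Hence n = 19.

19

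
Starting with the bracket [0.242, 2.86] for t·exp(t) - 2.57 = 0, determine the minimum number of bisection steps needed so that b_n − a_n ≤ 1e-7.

Initial width b − a = 2.86 − 0.242 = 2.618000.
After n steps the width is (b−a)/2^n; need (b−a)/2^n ≤ 1e-7.
So n ≥ log₂(2.618000/1e-7) = log₂(26180000.0000) ≈ 24.6420.
Hence n = 25.

25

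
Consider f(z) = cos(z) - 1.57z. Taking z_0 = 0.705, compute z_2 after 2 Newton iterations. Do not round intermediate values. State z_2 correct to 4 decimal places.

0.5448

Newton update: z ← z − f(z)/f'(z).
f'(z) = -sin(z) - 1.57
z_0 = 0.705000: f = -0.345238, f' = -2.218034 → z_1 = 0.705000 - (-0.345238)/(-2.218034) = 0.549349
z_1 = 0.549349: f = -0.009614, f' = -2.092132 → z_2 = 0.549349 - (-0.009614)/(-2.092132) = 0.544754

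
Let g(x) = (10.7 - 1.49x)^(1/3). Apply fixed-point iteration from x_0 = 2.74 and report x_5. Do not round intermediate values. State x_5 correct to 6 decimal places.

x_1 = g(2.740000) = 1.877424
x_2 = g(1.877424) = 1.991853
x_3 = g(1.991853) = 1.977424
x_4 = g(1.977424) = 1.979255
x_5 = g(1.979255) = 1.979023

1.979023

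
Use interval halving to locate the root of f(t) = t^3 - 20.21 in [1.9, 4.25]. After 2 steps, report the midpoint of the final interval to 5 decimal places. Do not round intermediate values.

2.78125

f(1.900000) = -13.351000, f(4.250000) = 56.555625 (opposite signs)
step 1: m = 3.075000, f(m) = 8.866047 > 0 → root in [1.900000, 3.075000]
step 2: m = 2.487500, f(m) = -4.818205 < 0 → root in [2.487500, 3.075000]
Midpoint of [2.487500, 3.075000] = 2.781250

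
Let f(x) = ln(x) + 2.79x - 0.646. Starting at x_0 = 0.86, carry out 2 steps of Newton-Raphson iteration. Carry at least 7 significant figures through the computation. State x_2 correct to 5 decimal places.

0.48787

f'(x) = 1/x + 2.79
x_0 = 0.860000: f = 1.602577, f' = 3.952791 → x_1 = 0.860000 - (1.602577)/(3.952791) = 0.454571
x_1 = 0.454571: f = -0.166149, f' = 4.989878 → x_2 = 0.454571 - (-0.166149)/(4.989878) = 0.487868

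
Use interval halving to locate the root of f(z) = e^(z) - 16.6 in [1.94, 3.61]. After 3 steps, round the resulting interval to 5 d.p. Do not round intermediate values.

[2.77500, 2.98375]

f(1.940000) = -9.641249, f(3.610000) = 20.366053 (opposite signs)
step 1: m = 2.775000, f(m) = -0.561373 < 0 → root in [2.775000, 3.610000]
step 2: m = 3.192500, f(m) = 7.749224 > 0 → root in [2.775000, 3.192500]
step 3: m = 2.983750, f(m) = 3.161785 > 0 → root in [2.775000, 2.983750]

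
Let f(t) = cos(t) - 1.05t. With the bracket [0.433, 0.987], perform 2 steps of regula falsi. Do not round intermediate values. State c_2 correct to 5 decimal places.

False-position update: c = (a·f(b) − b·f(a))/(f(b) − f(a)); replace the endpoint whose sign matches f(c).
f(0.433000) = 0.453061, f(0.987000) = -0.485155
step 1: c = 0.700525, f(c) = 0.028953 > 0 → new bracket [0.700525, 0.987000]
step 2: c = 0.716658, f(c) = 0.001514 > 0 → new bracket [0.716658, 0.987000]

0.71666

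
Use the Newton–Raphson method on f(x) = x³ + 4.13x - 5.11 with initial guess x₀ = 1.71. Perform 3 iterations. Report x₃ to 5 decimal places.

f'(x) = 3x² + 4.13
x_0 = 1.710000: f = 6.952511, f' = 12.902300 → x_1 = 1.710000 - (6.952511)/(12.902300) = 1.171142
x_1 = 1.171142: f = 1.333122, f' = 8.244719 → x_2 = 1.171142 - (1.333122)/(8.244719) = 1.009448
x_2 = 1.009448: f = 0.087631, f' = 7.186954 → x_3 = 1.009448 - (0.087631)/(7.186954) = 0.997255

0.99725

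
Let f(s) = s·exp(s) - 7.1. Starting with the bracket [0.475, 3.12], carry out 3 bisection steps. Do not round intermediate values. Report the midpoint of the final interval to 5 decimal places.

1.63219

f(0.475000) = -6.336193, f(3.120000) = 63.556704 (opposite signs)
step 1: m = 1.797500, f(m) = 3.747090 > 0 → root in [0.475000, 1.797500]
step 2: m = 1.136250, f(m) = -3.560507 < 0 → root in [1.136250, 1.797500]
step 3: m = 1.466875, f(m) = -0.740121 < 0 → root in [1.466875, 1.797500]
Midpoint of [1.466875, 1.797500] = 1.632188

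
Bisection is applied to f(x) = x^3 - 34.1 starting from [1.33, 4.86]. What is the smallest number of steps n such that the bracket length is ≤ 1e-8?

29

Initial width b − a = 4.86 − 1.33 = 3.530000.
After n steps the width is (b−a)/2^n; need (b−a)/2^n ≤ 1e-8.
So n ≥ log₂(3.530000/1e-8) = log₂(353000000.0000) ≈ 28.3951.
Hence n = 29.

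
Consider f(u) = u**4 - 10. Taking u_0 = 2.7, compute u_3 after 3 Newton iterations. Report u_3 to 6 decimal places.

f'(u) = 4u**3
u_0 = 2.700000: f = 43.144100, f' = 78.732000 → u_1 = 2.700000 - (43.144100)/(78.732000) = 2.152013
u_1 = 2.152013: f = 11.447649, f' = 39.865275 → u_2 = 2.152013 - (11.447649)/(39.865275) = 1.864855
u_2 = 1.864855: f = 2.094281, f' = 25.941496 → u_3 = 1.864855 - (2.094281)/(25.941496) = 1.784124

1.784124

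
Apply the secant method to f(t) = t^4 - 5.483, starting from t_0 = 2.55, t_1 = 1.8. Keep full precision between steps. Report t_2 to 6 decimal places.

1.681675

f(t_0) = 36.799506, f(t_1) = 5.014600
t_2 = 1.800000 - (5.014600)·(1.800000 - 2.550000)/(5.014600 - (36.799506)) = 1.681675; f(t_2) = 2.514758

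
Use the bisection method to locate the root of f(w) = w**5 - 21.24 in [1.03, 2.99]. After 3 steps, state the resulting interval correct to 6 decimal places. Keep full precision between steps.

f(1.030000) = -20.080726, f(2.990000) = 217.736910 (opposite signs)
step 1: m = 2.010000, f(m) = 11.568040 > 0 → root in [1.030000, 2.010000]
step 2: m = 1.520000, f(m) = -13.126319 < 0 → root in [1.520000, 2.010000]
step 3: m = 1.765000, f(m) = -4.111334 < 0 → root in [1.765000, 2.010000]

[1.765000, 2.010000]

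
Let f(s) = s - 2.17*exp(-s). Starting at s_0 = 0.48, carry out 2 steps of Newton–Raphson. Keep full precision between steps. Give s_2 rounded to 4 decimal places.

f'(s) = 1 + 2.17*exp(-s)
s_0 = 0.480000: f = -0.862760, f' = 2.342760 → s_1 = 0.480000 - (-0.862760)/(2.342760) = 0.848266
s_1 = 0.848266: f = -0.080833, f' = 1.929100 → s_2 = 0.848266 - (-0.080833)/(1.929100) = 0.890168

0.8902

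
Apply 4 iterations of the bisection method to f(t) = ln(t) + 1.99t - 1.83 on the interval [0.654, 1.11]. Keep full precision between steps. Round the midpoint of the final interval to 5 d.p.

f(0.654000) = -0.953188, f(1.110000) = 0.483260 (opposite signs)
step 1: m = 0.882000, f(m) = -0.200383 < 0 → root in [0.882000, 1.110000]
step 2: m = 0.996000, f(m) = 0.148032 > 0 → root in [0.882000, 0.996000]
step 3: m = 0.939000, f(m) = -0.024330 < 0 → root in [0.939000, 0.996000]
step 4: m = 0.967500, f(m) = 0.062285 > 0 → root in [0.939000, 0.967500]
Midpoint of [0.939000, 0.967500] = 0.953250

0.95325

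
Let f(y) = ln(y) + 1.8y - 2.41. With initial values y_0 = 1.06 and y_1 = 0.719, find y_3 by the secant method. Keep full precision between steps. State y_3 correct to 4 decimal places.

f(y_0) = -0.443731, f(y_1) = -1.445694
y_2 = 0.719000 - (-1.445694)·(0.719000 - 1.060000)/(-1.445694 - (-0.443731)) = 1.211016; f(y_2) = -0.038712
y_3 = 1.211016 - (-0.038712)·(1.211016 - 0.719000)/(-0.038712 - (-1.445694)) = 1.224553; f(y_3) = -0.003228

1.2246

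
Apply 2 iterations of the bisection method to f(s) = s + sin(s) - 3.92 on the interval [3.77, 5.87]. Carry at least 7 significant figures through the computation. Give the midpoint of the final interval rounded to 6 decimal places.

5.082500

f(3.770000) = -0.737857, f(5.870000) = 1.548471 (opposite signs)
step 1: m = 4.820000, f(m) = -0.094216 < 0 → root in [4.820000, 5.870000]
step 2: m = 5.345000, f(m) = 0.618514 > 0 → root in [4.820000, 5.345000]
Midpoint of [4.820000, 5.345000] = 5.082500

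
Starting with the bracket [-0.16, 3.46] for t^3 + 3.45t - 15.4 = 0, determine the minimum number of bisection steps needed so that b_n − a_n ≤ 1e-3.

12

Initial width b − a = 3.46 − -0.16 = 3.620000.
After n steps the width is (b−a)/2^n; need (b−a)/2^n ≤ 1e-3.
So n ≥ log₂(3.620000/1e-3) = log₂(3620.0000) ≈ 11.8218.
Hence n = 12.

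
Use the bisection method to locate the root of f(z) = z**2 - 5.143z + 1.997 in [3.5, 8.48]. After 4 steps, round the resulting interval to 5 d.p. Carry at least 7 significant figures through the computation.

[4.43375, 4.74500]

f(3.500000) = -3.753500, f(8.480000) = 30.294760 (opposite signs)
step 1: m = 5.990000, f(m) = 7.070530 > 0 → root in [3.500000, 5.990000]
step 2: m = 4.745000, f(m) = 0.108490 > 0 → root in [3.500000, 4.745000]
step 3: m = 4.122500, f(m) = -2.210011 < 0 → root in [4.122500, 4.745000]
step 4: m = 4.433750, f(m) = -1.147637 < 0 → root in [4.433750, 4.745000]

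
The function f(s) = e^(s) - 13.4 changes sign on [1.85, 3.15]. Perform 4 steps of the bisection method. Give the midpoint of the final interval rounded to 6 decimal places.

f(1.850000) = -7.040180, f(3.150000) = 9.936065 (opposite signs)
step 1: m = 2.500000, f(m) = -1.217506 < 0 → root in [2.500000, 3.150000]
step 2: m = 2.825000, f(m) = 3.460945 > 0 → root in [2.500000, 2.825000]
step 3: m = 2.662500, f(m) = 0.932075 > 0 → root in [2.500000, 2.662500]
step 4: m = 2.581250, f(m) = -0.186355 < 0 → root in [2.581250, 2.662500]
Midpoint of [2.581250, 2.662500] = 2.621875

2.621875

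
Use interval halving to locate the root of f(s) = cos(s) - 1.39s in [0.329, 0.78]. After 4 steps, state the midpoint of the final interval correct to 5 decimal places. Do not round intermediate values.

0.59678

f(0.329000) = 0.489056, f(0.780000) = -0.373286 (opposite signs)
step 1: m = 0.554500, f(m) = 0.079409 > 0 → root in [0.554500, 0.780000]
step 2: m = 0.667250, f(m) = -0.141951 < 0 → root in [0.554500, 0.667250]
step 3: m = 0.610875, f(m) = -0.029970 < 0 → root in [0.554500, 0.610875]
step 4: m = 0.582688, f(m) = 0.025051 > 0 → root in [0.582688, 0.610875]
Midpoint of [0.582688, 0.610875] = 0.596781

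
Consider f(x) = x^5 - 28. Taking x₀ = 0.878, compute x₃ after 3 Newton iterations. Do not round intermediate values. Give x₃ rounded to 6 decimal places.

6.482271

Newton update: x ← x − f(x)/f'(x).
f'(x) = 5x⁴
x_0 = 0.878000: f = -27.478238, f' = 2.971311 → x_1 = 0.878000 - (-27.478238)/(2.971311) = 10.125851
x_1 = 10.125851: f = 106424.925464, f' = 52564.929354 → x_2 = 10.125851 - (106424.925464)/(52564.929354) = 8.101213
x_2 = 8.101213: f = 34865.964924, f' = 21536.258751 → x_3 = 8.101213 - (34865.964924)/(21536.258751) = 6.482271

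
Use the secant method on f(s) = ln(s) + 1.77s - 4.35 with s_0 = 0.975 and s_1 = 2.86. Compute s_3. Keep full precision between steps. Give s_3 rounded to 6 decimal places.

2.049713

f(s_0) = -2.649568, f(s_1) = 1.763022
s_2 = 2.860000 - (1.763022)·(2.860000 - 0.975000)/(1.763022 - (-2.649568)) = 2.106860; f(s_2) = 0.124342
s_3 = 2.106860 - (0.124342)·(2.106860 - 2.860000)/(0.124342 - (1.763022)) = 2.049713; f(s_3) = -0.004309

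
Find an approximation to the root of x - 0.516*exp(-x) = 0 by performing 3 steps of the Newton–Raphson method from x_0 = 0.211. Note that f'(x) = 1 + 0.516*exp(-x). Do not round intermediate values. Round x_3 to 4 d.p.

x_0 = 0.211000: f = -0.206843, f' = 1.417843 → x_1 = 0.211000 - (-0.206843)/(1.417843) = 0.356886
x_1 = 0.356886: f = -0.004238, f' = 1.361124 → x_2 = 0.356886 - (-0.004238)/(1.361124) = 0.359999
x_2 = 0.359999: f = -0.000002, f' = 1.360001 → x_3 = 0.359999 - (-0.000002)/(1.360001) = 0.360001

0.3600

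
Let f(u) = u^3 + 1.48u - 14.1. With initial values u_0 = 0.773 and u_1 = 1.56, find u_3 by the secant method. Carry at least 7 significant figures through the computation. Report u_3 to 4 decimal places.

f(u_0) = -12.494070, f(u_1) = -7.994784
u_2 = 1.560000 - (-7.994784)·(1.560000 - 0.773000)/(-7.994784 - (-12.494070)) = 2.958421; f(u_2) = 16.171311
u_3 = 2.958421 - (16.171311)·(2.958421 - 1.560000)/(16.171311 - (-7.994784)) = 2.022635; f(u_3) = -2.831800

2.0226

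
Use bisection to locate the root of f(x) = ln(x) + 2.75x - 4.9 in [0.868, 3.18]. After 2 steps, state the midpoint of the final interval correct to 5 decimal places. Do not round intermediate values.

f(0.868000) = -2.654564, f(3.180000) = 5.001881 (opposite signs)
step 1: m = 2.024000, f(m) = 1.371076 > 0 → root in [0.868000, 2.024000]
step 2: m = 1.446000, f(m) = -0.554699 < 0 → root in [1.446000, 2.024000]
Midpoint of [1.446000, 2.024000] = 1.735000

1.73500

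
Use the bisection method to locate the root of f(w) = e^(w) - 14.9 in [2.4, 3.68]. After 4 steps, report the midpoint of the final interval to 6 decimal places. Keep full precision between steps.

f(2.400000) = -3.876824, f(3.680000) = 24.746394 (opposite signs)
step 1: m = 3.040000, f(m) = 6.005243 > 0 → root in [2.400000, 3.040000]
step 2: m = 2.720000, f(m) = 0.280322 > 0 → root in [2.400000, 2.720000]
step 3: m = 2.560000, f(m) = -1.964183 < 0 → root in [2.560000, 2.720000]
step 4: m = 2.640000, f(m) = -0.886796 < 0 → root in [2.640000, 2.720000]
Midpoint of [2.640000, 2.720000] = 2.680000

2.680000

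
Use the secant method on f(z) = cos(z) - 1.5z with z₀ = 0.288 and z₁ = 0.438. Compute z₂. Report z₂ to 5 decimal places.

0.57204

Secant update: z_(k+1) = z_k − f(z_k)·(z_k − z_(k-1))/(f(z_k) − f(z_(k-1))).
f(z_0) = 0.526814, f(z_1) = 0.248602
z_2 = 0.438000 - (0.248602)·(0.438000 - 0.288000)/(0.248602 - (0.526814)) = 0.572035; f(z_2) = -0.017252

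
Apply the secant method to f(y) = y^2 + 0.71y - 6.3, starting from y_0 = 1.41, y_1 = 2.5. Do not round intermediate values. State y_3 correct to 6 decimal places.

2.176762

Secant update: y_(k+1) = y_k − f(y_k)·(y_k − y_(k-1))/(f(y_k) − f(y_(k-1))).
f(y_0) = -3.310800, f(y_1) = 1.725000
y_2 = 2.500000 - (1.725000)·(2.500000 - 1.410000)/(1.725000 - (-3.310800)) = 2.126623; f(y_2) = -0.267570
y_3 = 2.126623 - (-0.267570)·(2.126623 - 2.500000)/(-0.267570 - (1.725000)) = 2.176762; f(y_3) = -0.016207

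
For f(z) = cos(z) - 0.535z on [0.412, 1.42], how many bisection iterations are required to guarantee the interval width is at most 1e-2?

Initial width b − a = 1.42 − 0.412 = 1.008000.
After n steps the width is (b−a)/2^n; need (b−a)/2^n ≤ 1e-2.
So n ≥ log₂(1.008000/1e-2) = log₂(100.8000) ≈ 6.6554.
Hence n = 7.

7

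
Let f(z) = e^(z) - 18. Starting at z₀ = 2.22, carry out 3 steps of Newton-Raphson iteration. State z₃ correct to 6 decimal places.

Newton update: z ← z − f(z)/f'(z).
f'(z) = e^(z)
z_0 = 2.220000: f = -8.792669, f' = 9.207331 → z_1 = 2.220000 - (-8.792669)/(9.207331) = 3.174964
z_1 = 3.174964: f = 5.925958, f' = 23.925958 → z_2 = 3.174964 - (5.925958)/(23.925958) = 2.927285
z_2 = 2.927285: f = 0.676853, f' = 18.676853 → z_3 = 2.927285 - (0.676853)/(18.676853) = 2.891045

2.891045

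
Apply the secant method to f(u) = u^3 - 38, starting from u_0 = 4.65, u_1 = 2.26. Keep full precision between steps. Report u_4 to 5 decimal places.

f(u_0) = 62.544625, f(u_1) = -26.456824
u_2 = 2.260000 - (-26.456824)·(2.260000 - 4.650000)/(-26.456824 - (62.544625)) = 2.970458; f(u_2) = -11.789800
u_3 = 2.970458 - (-11.789800)·(2.970458 - 2.260000)/(-11.789800 - (-26.456824)) = 3.541546; f(u_3) = 6.420015
u_4 = 3.541546 - (6.420015)·(3.541546 - 2.970458)/(6.420015 - (-11.789800)) = 3.340205; f(u_4) = -0.733451

3.34020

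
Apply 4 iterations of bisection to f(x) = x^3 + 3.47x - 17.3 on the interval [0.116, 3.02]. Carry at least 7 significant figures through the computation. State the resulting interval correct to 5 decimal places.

f(0.116000) = -16.895919, f(3.020000) = 20.723008 (opposite signs)
step 1: m = 1.568000, f(m) = -8.003918 < 0 → root in [1.568000, 3.020000]
step 2: m = 2.294000, f(m) = 2.732208 > 0 → root in [1.568000, 2.294000]
step 3: m = 1.931000, f(m) = -3.399193 < 0 → root in [1.931000, 2.294000]
step 4: m = 2.112500, f(m) = -0.542264 < 0 → root in [2.112500, 2.294000]

[2.11250, 2.29400]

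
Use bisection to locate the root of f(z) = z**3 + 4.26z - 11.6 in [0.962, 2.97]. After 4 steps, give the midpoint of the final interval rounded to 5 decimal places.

1.65225

f(0.962000) = -6.611603, f(2.970000) = 27.250273 (opposite signs)
step 1: m = 1.966000, f(m) = 4.374057 > 0 → root in [0.962000, 1.966000]
step 2: m = 1.464000, f(m) = -2.225575 < 0 → root in [1.464000, 1.966000]
step 3: m = 1.715000, f(m) = 0.750101 > 0 → root in [1.464000, 1.715000]
step 4: m = 1.589500, f(m) = -0.812842 < 0 → root in [1.589500, 1.715000]
Midpoint of [1.589500, 1.715000] = 1.652250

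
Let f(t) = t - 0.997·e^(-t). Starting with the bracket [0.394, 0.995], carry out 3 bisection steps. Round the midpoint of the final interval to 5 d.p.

0.58181

f(0.394000) = -0.278331, f(0.995000) = 0.626386 (opposite signs)
step 1: m = 0.694500, f(m) = 0.196674 > 0 → root in [0.394000, 0.694500]
step 2: m = 0.544250, f(m) = -0.034286 < 0 → root in [0.544250, 0.694500]
step 3: m = 0.619375, f(m) = 0.082709 > 0 → root in [0.544250, 0.619375]
Midpoint of [0.544250, 0.619375] = 0.581813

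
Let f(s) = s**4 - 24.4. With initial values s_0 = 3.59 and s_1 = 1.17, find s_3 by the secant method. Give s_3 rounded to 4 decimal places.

3.4959

Secant update: s_(k+1) = s_k − f(s_k)·(s_k − s_(k-1))/(f(s_k) − f(s_(k-1))).
f(s_0) = 141.703122, f(s_1) = -22.526113
s_2 = 1.170000 - (-22.526113)·(1.170000 - 3.590000)/(-22.526113 - (141.703122)) = 1.501934; f(s_2) = -19.311347
s_3 = 1.501934 - (-19.311347)·(1.501934 - 1.170000)/(-19.311347 - (-22.526113)) = 3.495884; f(s_3) = 124.957810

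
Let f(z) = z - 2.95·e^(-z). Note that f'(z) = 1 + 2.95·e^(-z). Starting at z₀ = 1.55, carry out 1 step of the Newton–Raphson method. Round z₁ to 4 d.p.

0.9819

Newton update: z ← z − f(z)/f'(z).
z_0 = 1.550000: f = 0.923868, f' = 1.626132 → z_1 = 1.550000 - (0.923868)/(1.626132) = 0.981861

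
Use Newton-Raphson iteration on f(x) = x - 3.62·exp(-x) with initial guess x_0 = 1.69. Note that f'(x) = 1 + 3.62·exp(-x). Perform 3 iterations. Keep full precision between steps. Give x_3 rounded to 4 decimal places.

x_0 = 1.690000: f = 1.022039, f' = 1.667961 → x_1 = 1.690000 - (1.022039)/(1.667961) = 1.077252
x_1 = 1.077252: f = -0.155466, f' = 2.232718 → x_2 = 1.077252 - (-0.155466)/(2.232718) = 1.146883
x_2 = 1.146883: f = -0.002920, f' = 2.149803 → x_3 = 1.146883 - (-0.002920)/(2.149803) = 1.148241

1.1482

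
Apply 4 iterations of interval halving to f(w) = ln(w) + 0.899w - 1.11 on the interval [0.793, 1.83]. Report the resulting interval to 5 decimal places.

f(0.793000) = -0.629025, f(1.830000) = 1.139486 (opposite signs)
step 1: m = 1.311500, f(m) = 0.340210 > 0 → root in [0.793000, 1.311500]
step 2: m = 1.052250, f(m) = -0.113097 < 0 → root in [1.052250, 1.311500]
step 3: m = 1.181875, f(m) = 0.119608 > 0 → root in [1.052250, 1.181875]
step 4: m = 1.117063, f(m) = 0.004942 > 0 → root in [1.052250, 1.117063]

[1.05225, 1.11706]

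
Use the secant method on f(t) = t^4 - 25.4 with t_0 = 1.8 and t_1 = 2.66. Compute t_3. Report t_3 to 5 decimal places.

2.21503

Secant update: t_(k+1) = t_k − f(t_k)·(t_k − t_(k-1))/(f(t_k) − f(t_(k-1))).
f(t_0) = -14.902400, f(t_1) = 24.664115
t_2 = 2.660000 - (24.664115)·(2.660000 - 1.800000)/(24.664115 - (-14.902400)) = 2.123912; f(t_2) = -5.050864
t_3 = 2.123912 - (-5.050864)·(2.123912 - 2.660000)/(-5.050864 - (24.664115)) = 2.215035; f(t_3) = -1.327455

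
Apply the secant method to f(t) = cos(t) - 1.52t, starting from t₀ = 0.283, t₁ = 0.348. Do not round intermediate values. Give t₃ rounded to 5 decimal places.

0.55739

f(t_0) = 0.530062, f(t_1) = 0.411097
t_2 = 0.348000 - (0.411097)·(0.348000 - 0.283000)/(0.411097 - (0.530062)) = 0.572614; f(t_2) = -0.029885
t_3 = 0.572614 - (-0.029885)·(0.572614 - 0.348000)/(-0.029885 - (0.411097)) = 0.557392; f(t_3) = 0.001402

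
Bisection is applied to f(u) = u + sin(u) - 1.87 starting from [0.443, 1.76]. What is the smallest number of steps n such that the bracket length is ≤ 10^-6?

Initial width b − a = 1.76 − 0.443 = 1.317000.
After n steps the width is (b−a)/2^n; need (b−a)/2^n ≤ 10^-6.
So n ≥ log₂(1.317000/10^-6) = log₂(1317000.0000) ≈ 20.3288.
Hence n = 21.

21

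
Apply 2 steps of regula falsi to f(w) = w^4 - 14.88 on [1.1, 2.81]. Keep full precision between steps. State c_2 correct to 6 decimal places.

f(1.100000) = -13.415900, f(2.810000) = 47.468395
step 1: c = 1.476800, f(c) = -10.123511 < 0 → new bracket [1.476800, 2.810000]
step 2: c = 1.711150, f(c) = -6.306618 < 0 → new bracket [1.711150, 2.810000]

1.711150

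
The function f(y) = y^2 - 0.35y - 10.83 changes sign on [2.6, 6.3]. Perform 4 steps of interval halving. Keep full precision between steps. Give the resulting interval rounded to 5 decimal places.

f(2.600000) = -4.980000, f(6.300000) = 26.655000 (opposite signs)
step 1: m = 4.450000, f(m) = 7.415000 > 0 → root in [2.600000, 4.450000]
step 2: m = 3.525000, f(m) = 0.361875 > 0 → root in [2.600000, 3.525000]
step 3: m = 3.062500, f(m) = -2.522969 < 0 → root in [3.062500, 3.525000]
step 4: m = 3.293750, f(m) = -1.134023 < 0 → root in [3.293750, 3.525000]

[3.29375, 3.52500]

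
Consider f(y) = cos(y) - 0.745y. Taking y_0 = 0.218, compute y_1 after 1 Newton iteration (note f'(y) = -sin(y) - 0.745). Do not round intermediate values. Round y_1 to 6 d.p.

Newton update: y ← y − f(y)/f'(y).
y_0 = 0.218000: f = 0.813922, f' = -0.961277 → y_1 = 0.218000 - (0.813922)/(-0.961277) = 1.064709

1.064709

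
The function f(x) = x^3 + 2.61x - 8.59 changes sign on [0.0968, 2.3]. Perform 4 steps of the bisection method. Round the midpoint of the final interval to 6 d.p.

1.680350

f(0.096800) = -8.336445, f(2.300000) = 9.580000 (opposite signs)
step 1: m = 1.198400, f(m) = -3.741079 < 0 → root in [1.198400, 2.300000]
step 2: m = 1.749200, f(m) = 1.327440 > 0 → root in [1.198400, 1.749200]
step 3: m = 1.473800, f(m) = -1.542161 < 0 → root in [1.473800, 1.749200]
step 4: m = 1.611500, f(m) = -0.199029 < 0 → root in [1.611500, 1.749200]
Midpoint of [1.611500, 1.749200] = 1.680350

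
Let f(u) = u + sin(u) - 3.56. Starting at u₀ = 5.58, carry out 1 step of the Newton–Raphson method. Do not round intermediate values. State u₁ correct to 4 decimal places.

Newton update: u ← u − f(u)/f'(u).
f'(u) = 1 + cos(u)
u_0 = 5.580000: f = 1.373349, f' = 1.762786 → u_1 = 5.580000 - (1.373349)/(1.762786) = 4.800921

4.8009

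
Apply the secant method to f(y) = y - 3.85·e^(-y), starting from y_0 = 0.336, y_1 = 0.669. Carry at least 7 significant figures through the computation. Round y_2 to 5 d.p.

f(y_0) = -2.415299, f(y_1) = -1.303049
y_2 = 0.669000 - (-1.303049)·(0.669000 - 0.336000)/(-1.303049 - (-2.415299)) = 1.059124; f(y_2) = -0.275900

1.05912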